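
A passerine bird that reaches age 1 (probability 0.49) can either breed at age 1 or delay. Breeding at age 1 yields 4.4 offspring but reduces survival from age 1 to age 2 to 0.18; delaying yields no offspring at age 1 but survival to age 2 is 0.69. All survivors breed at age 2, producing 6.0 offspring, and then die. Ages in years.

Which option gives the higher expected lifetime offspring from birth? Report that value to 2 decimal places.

breed at age 1: R₀ = 0.49 × (4.4 + 0.18 × 6.0) = 0.49 × 5.4800 = 2.6852
delay to age 2: R₀ = 0.49 × (0.69 × 6.0) = 0.49 × 4.1400 = 2.0286
Higher: breed at age 1 (2.6852).

2.69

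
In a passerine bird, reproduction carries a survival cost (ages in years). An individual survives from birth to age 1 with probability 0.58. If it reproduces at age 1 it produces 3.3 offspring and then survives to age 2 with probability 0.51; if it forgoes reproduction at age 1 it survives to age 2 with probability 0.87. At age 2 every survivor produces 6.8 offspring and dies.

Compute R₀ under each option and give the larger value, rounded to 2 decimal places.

breed at age 1: R₀ = 0.58 × (3.3 + 0.51 × 6.8) = 0.58 × 6.7680 = 3.9254
delay to age 2: R₀ = 0.58 × (0.87 × 6.8) = 0.58 × 5.9160 = 3.4313
Higher: breed at age 1 (3.9254).

3.93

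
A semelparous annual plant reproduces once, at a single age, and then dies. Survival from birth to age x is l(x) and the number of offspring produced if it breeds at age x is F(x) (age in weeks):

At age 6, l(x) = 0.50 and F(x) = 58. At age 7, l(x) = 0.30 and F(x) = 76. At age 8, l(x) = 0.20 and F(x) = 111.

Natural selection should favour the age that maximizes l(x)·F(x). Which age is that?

Expected offspring if breeding at age x = l(x) × F(x):
  age 6: 0.50 × 58 = 29.000
  age 7: 0.30 × 76 = 22.800
  age 8: 0.20 × 111 = 22.200
Maximum at age 6 (29.000).

6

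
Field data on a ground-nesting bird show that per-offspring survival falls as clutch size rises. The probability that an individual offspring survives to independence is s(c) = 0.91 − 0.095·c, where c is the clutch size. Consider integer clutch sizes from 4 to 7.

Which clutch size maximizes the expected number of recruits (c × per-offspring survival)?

5

Expected recruits = c × s(c):
  c=4: 4 × 0.530 = 2.120
  c=5: 5 × 0.435 = 2.175
  c=6: 6 × 0.340 = 2.040
  c=7: 7 × 0.245 = 1.715
Maximum at c = 5 (2.175 recruits).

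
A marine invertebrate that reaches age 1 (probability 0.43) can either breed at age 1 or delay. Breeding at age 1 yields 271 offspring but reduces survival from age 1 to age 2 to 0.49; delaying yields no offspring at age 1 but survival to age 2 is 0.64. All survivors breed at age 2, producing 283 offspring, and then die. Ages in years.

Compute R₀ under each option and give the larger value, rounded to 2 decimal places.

breed at age 1: R₀ = 0.43 × (271 + 0.49 × 283) = 0.43 × 409.6700 = 176.1581
delay to age 2: R₀ = 0.43 × (0.64 × 283) = 0.43 × 181.1200 = 77.8816
Higher: breed at age 1 (176.1581).

176.16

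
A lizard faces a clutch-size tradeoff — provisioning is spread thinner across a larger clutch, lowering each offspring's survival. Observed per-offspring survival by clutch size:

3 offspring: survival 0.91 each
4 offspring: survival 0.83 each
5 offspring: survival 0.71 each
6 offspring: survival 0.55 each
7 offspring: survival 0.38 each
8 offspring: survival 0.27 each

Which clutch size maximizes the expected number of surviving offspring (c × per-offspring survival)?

Expected surviving offspring = c × s(c):
  c=3: 3 × 0.91 = 2.730
  c=4: 4 × 0.83 = 3.320
  c=5: 5 × 0.71 = 3.550
  c=6: 6 × 0.55 = 3.300
  c=7: 7 × 0.38 = 2.660
  c=8: 8 × 0.27 = 2.160
Maximum at c = 5 (3.550 surviving offspring).

5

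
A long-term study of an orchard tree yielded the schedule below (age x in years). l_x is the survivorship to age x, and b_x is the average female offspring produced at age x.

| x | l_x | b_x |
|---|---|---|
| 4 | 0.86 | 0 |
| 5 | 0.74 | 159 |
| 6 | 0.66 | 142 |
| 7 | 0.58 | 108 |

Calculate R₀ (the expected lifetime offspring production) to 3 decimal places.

R₀ = Σ l_x b_x:
  age 4: 0.86 × 0 = 0.0000
  age 5: 0.74 × 159 = 117.6600
  age 6: 0.66 × 142 = 93.7200
  age 7: 0.58 × 108 = 62.6400
R₀ = 0.0000 + 117.6600 + 93.7200 + 62.6400 = 274.0200

274.020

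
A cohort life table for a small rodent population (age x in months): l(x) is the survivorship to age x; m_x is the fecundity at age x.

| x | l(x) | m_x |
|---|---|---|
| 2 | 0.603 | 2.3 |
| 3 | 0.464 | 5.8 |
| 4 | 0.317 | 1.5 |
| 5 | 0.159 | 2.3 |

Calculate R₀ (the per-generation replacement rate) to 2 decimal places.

4.92

R₀ = Σ l(x) m_x:
  age 2: 0.603 × 2.3 = 1.3869
  age 3: 0.464 × 5.8 = 2.6912
  age 4: 0.317 × 1.5 = 0.4755
  age 5: 0.159 × 2.3 = 0.3657
R₀ = 1.3869 + 2.6912 + 0.4755 + 0.3657 = 4.9193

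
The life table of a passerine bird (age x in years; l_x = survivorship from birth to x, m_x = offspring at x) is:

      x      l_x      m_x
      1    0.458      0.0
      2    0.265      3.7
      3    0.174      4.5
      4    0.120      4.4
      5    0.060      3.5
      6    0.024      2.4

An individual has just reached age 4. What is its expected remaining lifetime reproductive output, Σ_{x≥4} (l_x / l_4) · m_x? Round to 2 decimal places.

l_4 = 0.120. Conditional survival from age 4 to x is l_x / l_4.
  x=4: (0.120/0.120) × 4.4 = 4.4000
  x=5: (0.060/0.120) × 3.5 = 1.7500
  x=6: (0.024/0.120) × 2.4 = 0.4800
Sum = 4.4000 + 1.7500 + 0.4800 = 6.6300

6.63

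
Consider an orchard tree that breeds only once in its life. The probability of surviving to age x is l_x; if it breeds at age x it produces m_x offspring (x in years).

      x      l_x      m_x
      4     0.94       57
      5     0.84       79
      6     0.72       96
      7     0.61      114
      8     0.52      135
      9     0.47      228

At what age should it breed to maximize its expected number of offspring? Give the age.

9

Expected offspring if breeding at age x = l_x × m_x:
  age 4: 0.94 × 57 = 53.580
  age 5: 0.84 × 79 = 66.360
  age 6: 0.72 × 96 = 69.120
  age 7: 0.61 × 114 = 69.540
  age 8: 0.52 × 135 = 70.200
  age 9: 0.47 × 228 = 107.160
Maximum at age 9 (107.160).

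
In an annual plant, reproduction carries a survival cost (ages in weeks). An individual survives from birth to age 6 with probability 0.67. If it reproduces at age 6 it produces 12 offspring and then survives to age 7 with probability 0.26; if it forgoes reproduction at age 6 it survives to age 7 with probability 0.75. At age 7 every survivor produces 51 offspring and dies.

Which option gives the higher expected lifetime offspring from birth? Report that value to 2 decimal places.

25.63

breed at age 6: R₀ = 0.67 × (12 + 0.26 × 51) = 0.67 × 25.2600 = 16.9242
delay to age 7: R₀ = 0.67 × (0.75 × 51) = 0.67 × 38.2500 = 25.6275
Higher: delay to age 7 (25.6275).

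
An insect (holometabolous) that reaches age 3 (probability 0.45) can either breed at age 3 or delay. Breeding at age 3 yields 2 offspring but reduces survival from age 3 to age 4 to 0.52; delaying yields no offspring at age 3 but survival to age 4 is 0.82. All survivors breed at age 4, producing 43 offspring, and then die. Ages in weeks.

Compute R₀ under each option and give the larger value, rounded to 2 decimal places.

breed at age 3: R₀ = 0.45 × (2 + 0.52 × 43) = 0.45 × 24.3600 = 10.9620
delay to age 4: R₀ = 0.45 × (0.82 × 43) = 0.45 × 35.2600 = 15.8670
Higher: delay to age 4 (15.8670).

15.87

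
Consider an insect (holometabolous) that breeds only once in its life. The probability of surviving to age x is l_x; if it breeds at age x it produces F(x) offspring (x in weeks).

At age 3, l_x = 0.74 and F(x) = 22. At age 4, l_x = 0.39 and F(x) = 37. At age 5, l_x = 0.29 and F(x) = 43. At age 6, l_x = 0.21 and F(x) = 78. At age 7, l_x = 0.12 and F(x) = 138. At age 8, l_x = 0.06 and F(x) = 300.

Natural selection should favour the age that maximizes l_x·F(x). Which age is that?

8

Expected offspring if breeding at age x = l_x × F(x):
  age 3: 0.74 × 22 = 16.280
  age 4: 0.39 × 37 = 14.430
  age 5: 0.29 × 43 = 12.470
  age 6: 0.21 × 78 = 16.380
  age 7: 0.12 × 138 = 16.560
  age 8: 0.06 × 300 = 18.000
Maximum at age 8 (18.000).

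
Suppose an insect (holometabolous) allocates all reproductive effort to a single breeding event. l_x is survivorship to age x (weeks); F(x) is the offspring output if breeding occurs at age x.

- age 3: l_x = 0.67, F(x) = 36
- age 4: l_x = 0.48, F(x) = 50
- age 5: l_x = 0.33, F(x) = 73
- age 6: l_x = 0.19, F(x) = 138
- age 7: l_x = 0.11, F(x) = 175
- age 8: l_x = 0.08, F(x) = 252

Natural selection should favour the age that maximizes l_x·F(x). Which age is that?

6

Expected offspring if breeding at age x = l_x × F(x):
  age 3: 0.67 × 36 = 24.120
  age 4: 0.48 × 50 = 24.000
  age 5: 0.33 × 73 = 24.090
  age 6: 0.19 × 138 = 26.220
  age 7: 0.11 × 175 = 19.250
  age 8: 0.08 × 252 = 20.160
Maximum at age 6 (26.220).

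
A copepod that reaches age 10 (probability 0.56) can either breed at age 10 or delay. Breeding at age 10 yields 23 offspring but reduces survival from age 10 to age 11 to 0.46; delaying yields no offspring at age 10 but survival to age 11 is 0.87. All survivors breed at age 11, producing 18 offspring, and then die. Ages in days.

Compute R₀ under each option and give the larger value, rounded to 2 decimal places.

17.52

breed at age 10: R₀ = 0.56 × (23 + 0.46 × 18) = 0.56 × 31.2800 = 17.5168
delay to age 11: R₀ = 0.56 × (0.87 × 18) = 0.56 × 15.6600 = 8.7696
Higher: breed at age 10 (17.5168).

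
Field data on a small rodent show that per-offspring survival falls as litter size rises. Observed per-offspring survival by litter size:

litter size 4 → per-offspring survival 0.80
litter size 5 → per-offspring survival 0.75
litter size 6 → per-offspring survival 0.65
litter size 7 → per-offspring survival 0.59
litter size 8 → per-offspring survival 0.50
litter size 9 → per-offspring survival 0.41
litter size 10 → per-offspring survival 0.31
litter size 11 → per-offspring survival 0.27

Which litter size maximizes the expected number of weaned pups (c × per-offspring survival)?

7

Expected weaned pups = c × s(c):
  c=4: 4 × 0.80 = 3.200
  c=5: 5 × 0.75 = 3.750
  c=6: 6 × 0.65 = 3.900
  c=7: 7 × 0.59 = 4.130
  c=8: 8 × 0.50 = 4.000
  c=9: 9 × 0.41 = 3.690
  c=10: 10 × 0.31 = 3.100
  c=11: 11 × 0.27 = 2.970
Maximum at c = 7 (4.130 weaned pups).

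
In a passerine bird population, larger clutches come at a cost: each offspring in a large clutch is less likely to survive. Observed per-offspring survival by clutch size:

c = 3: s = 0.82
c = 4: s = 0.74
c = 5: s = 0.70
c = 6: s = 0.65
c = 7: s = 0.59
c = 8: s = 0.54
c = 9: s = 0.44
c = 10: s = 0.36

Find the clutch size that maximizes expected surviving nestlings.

Expected surviving nestlings = c × s(c):
  c=3: 3 × 0.82 = 2.460
  c=4: 4 × 0.74 = 2.960
  c=5: 5 × 0.70 = 3.500
  c=6: 6 × 0.65 = 3.900
  c=7: 7 × 0.59 = 4.130
  c=8: 8 × 0.54 = 4.320
  c=9: 9 × 0.44 = 3.960
  c=10: 10 × 0.36 = 3.600
Maximum at c = 8 (4.320 surviving nestlings).

8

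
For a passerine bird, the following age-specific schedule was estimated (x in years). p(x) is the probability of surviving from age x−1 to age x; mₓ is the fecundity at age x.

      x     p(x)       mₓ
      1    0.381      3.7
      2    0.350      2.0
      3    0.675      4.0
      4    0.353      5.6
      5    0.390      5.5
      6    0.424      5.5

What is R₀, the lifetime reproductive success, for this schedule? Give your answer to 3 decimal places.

Survivorship from birth: l_x = p_1·p_2·…·p_x.
  l_1 = 0.38100
  l_2 = 0.13335
  l_3 = 0.09001
  l_4 = 0.03177
  l_5 = 0.01239
  l_6 = 0.00525
R₀ = Σ l_x mₓ:
  age 1: 0.38100 × 3.7 = 1.4097
  age 2: 0.13335 × 2.0 = 0.2667
  age 3: 0.09001 × 4.0 = 0.3600
  age 4: 0.03177 × 5.6 = 0.1779
  age 5: 0.01239 × 5.5 = 0.0681
  age 6: 0.00525 × 5.5 = 0.0289
R₀ = 1.4097 + 0.2667 + 0.3600 + 0.1779 + 0.0681 + 0.0289 = 2.3114

2.311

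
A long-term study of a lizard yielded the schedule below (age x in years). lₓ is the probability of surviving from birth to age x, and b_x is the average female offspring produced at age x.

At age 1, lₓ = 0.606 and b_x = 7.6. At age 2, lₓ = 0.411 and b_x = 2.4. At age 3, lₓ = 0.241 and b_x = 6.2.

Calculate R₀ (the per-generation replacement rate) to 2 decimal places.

R₀ = Σ lₓ b_x:
  age 1: 0.606 × 7.6 = 4.6056
  age 2: 0.411 × 2.4 = 0.9864
  age 3: 0.241 × 6.2 = 1.4942
R₀ = 4.6056 + 0.9864 + 1.4942 = 7.0862

7.09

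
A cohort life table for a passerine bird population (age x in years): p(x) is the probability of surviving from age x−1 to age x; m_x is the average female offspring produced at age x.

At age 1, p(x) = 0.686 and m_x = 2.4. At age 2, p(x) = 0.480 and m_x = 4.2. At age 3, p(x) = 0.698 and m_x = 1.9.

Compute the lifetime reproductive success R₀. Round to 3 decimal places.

3.466

Survivorship from birth: l_x = p_1·p_2·…·p_x.
  l_1 = 0.68600
  l_2 = 0.32928
  l_3 = 0.22984
R₀ = Σ l_x m_x:
  age 1: 0.68600 × 2.4 = 1.6464
  age 2: 0.32928 × 4.2 = 1.3830
  age 3: 0.22984 × 1.9 = 0.4367
R₀ = 1.6464 + 1.3830 + 0.4367 = 3.4661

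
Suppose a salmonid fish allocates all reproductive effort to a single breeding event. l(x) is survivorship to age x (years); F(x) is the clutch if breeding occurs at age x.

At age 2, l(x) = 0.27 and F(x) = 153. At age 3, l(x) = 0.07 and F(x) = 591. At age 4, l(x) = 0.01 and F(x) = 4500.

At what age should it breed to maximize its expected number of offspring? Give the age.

4

Expected offspring if breeding at age x = l(x) × F(x):
  age 2: 0.27 × 153 = 41.310
  age 3: 0.07 × 591 = 41.370
  age 4: 0.01 × 4500 = 45.000
Maximum at age 4 (45.000).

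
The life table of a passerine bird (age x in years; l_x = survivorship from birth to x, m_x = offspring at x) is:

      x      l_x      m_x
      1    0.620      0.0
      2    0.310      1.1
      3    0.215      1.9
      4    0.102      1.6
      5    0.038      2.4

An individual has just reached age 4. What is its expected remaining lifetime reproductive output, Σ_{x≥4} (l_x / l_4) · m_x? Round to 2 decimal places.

2.49

l_4 = 0.102. Conditional survival from age 4 to x is l_x / l_4.
  x=4: (0.102/0.102) × 1.6 = 1.6000
  x=5: (0.038/0.102) × 2.4 = 0.8941
Sum = 1.6000 + 0.8941 = 2.4941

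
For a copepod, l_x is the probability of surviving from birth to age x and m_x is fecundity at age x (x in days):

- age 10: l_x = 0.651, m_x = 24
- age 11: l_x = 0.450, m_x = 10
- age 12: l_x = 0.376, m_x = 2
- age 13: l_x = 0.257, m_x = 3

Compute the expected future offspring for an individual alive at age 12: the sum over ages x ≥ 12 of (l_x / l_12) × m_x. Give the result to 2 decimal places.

l_12 = 0.376. Conditional survival from age 12 to x is l_x / l_12.
  x=12: (0.376/0.376) × 2 = 2.0000
  x=13: (0.257/0.376) × 3 = 2.0505
Sum = 2.0000 + 2.0505 = 4.0505

4.05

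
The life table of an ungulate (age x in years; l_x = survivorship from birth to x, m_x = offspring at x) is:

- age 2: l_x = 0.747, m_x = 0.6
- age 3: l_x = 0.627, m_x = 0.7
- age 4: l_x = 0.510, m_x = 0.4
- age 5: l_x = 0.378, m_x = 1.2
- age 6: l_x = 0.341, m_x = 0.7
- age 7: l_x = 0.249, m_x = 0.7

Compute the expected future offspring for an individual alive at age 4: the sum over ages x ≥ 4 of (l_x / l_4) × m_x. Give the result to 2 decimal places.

l_4 = 0.510. Conditional survival from age 4 to x is l_x / l_4.
  x=4: (0.510/0.510) × 0.4 = 0.4000
  x=5: (0.378/0.510) × 1.2 = 0.8894
  x=6: (0.341/0.510) × 0.7 = 0.4680
  x=7: (0.249/0.510) × 0.7 = 0.3418
Sum = 0.4000 + 0.8894 + 0.4680 + 0.3418 = 2.0992

2.10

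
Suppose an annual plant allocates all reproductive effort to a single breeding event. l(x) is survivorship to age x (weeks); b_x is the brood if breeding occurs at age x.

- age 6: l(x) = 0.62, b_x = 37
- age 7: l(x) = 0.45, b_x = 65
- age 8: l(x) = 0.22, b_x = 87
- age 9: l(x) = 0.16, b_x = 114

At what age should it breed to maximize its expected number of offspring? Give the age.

Expected offspring if breeding at age x = l(x) × b_x:
  age 6: 0.62 × 37 = 22.940
  age 7: 0.45 × 65 = 29.250
  age 8: 0.22 × 87 = 19.140
  age 9: 0.16 × 114 = 18.240
Maximum at age 7 (29.250).

7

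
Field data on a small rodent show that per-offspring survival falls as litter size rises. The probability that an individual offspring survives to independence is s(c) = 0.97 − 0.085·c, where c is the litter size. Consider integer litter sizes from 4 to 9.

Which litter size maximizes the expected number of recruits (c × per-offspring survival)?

6

Expected recruits = c × s(c):
  c=4: 4 × 0.630 = 2.520
  c=5: 5 × 0.545 = 2.725
  c=6: 6 × 0.460 = 2.760
  c=7: 7 × 0.375 = 2.625
  c=8: 8 × 0.290 = 2.320
  c=9: 9 × 0.205 = 1.845
Maximum at c = 6 (2.760 recruits).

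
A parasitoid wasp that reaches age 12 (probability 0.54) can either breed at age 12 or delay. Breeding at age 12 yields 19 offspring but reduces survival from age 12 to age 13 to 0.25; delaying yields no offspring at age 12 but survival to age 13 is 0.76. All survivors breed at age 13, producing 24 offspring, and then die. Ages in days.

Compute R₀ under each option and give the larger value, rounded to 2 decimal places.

13.50

breed at age 12: R₀ = 0.54 × (19 + 0.25 × 24) = 0.54 × 25.0000 = 13.5000
delay to age 13: R₀ = 0.54 × (0.76 × 24) = 0.54 × 18.2400 = 9.8496
Higher: breed at age 12 (13.5000).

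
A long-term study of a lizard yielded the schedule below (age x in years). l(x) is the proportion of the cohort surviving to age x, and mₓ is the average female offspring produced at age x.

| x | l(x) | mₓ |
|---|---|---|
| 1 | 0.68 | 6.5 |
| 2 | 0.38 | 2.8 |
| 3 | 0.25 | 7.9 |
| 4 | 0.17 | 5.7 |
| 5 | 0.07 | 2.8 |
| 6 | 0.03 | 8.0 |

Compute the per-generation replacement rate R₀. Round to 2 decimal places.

8.86

R₀ = Σ l(x) mₓ:
  age 1: 0.68 × 6.5 = 4.4200
  age 2: 0.38 × 2.8 = 1.0640
  age 3: 0.25 × 7.9 = 1.9750
  age 4: 0.17 × 5.7 = 0.9690
  age 5: 0.07 × 2.8 = 0.1960
  age 6: 0.03 × 8.0 = 0.2400
R₀ = 4.4200 + 1.0640 + 1.9750 + 0.9690 + 0.1960 + 0.2400 = 8.8640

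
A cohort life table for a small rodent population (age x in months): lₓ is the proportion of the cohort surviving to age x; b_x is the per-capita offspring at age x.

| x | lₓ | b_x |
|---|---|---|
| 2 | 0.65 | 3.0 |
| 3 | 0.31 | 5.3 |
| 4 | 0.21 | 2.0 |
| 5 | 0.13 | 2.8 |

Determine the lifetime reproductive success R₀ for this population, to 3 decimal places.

R₀ = Σ lₓ b_x:
  age 2: 0.65 × 3.0 = 1.9500
  age 3: 0.31 × 5.3 = 1.6430
  age 4: 0.21 × 2.0 = 0.4200
  age 5: 0.13 × 2.8 = 0.3640
R₀ = 1.9500 + 1.6430 + 0.4200 + 0.3640 = 4.3770

4.377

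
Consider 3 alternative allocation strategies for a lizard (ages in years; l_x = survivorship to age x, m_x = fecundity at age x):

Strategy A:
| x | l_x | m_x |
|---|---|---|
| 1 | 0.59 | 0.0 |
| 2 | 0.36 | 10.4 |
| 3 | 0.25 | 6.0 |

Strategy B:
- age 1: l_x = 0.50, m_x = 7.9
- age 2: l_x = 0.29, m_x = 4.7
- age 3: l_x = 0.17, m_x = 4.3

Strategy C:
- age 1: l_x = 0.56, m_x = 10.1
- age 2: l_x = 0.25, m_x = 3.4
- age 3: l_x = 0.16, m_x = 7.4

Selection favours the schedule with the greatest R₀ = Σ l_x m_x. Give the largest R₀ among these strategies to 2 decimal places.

Strategy A: R₀ = 0.59×0.0 + 0.36×10.4 + 0.25×6.0 = 5.2440
Strategy B: R₀ = 0.50×7.9 + 0.29×4.7 + 0.17×4.3 = 6.0440
Strategy C: R₀ = 0.56×10.1 + 0.25×3.4 + 0.16×7.4 = 7.6900
Highest R₀: strategy C with 7.6900.

7.69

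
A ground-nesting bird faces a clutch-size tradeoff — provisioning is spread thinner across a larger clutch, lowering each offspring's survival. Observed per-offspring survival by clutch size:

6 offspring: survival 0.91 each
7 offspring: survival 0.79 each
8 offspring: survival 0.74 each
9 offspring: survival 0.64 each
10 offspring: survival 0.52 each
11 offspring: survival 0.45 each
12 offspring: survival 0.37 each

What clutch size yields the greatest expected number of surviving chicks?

Expected surviving chicks = c × s(c):
  c=6: 6 × 0.91 = 5.460
  c=7: 7 × 0.79 = 5.530
  c=8: 8 × 0.74 = 5.920
  c=9: 9 × 0.64 = 5.760
  c=10: 10 × 0.52 = 5.200
  c=11: 11 × 0.45 = 4.950
  c=12: 12 × 0.37 = 4.440
Maximum at c = 8 (5.920 surviving chicks).

8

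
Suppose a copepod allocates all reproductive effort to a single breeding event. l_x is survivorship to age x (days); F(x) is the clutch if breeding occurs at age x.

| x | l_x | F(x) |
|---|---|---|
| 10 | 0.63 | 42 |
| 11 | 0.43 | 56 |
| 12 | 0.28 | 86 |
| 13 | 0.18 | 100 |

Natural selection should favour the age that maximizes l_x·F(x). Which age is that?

Expected offspring if breeding at age x = l_x × F(x):
  age 10: 0.63 × 42 = 26.460
  age 11: 0.43 × 56 = 24.080
  age 12: 0.28 × 86 = 24.080
  age 13: 0.18 × 100 = 18.000
Maximum at age 10 (26.460).

10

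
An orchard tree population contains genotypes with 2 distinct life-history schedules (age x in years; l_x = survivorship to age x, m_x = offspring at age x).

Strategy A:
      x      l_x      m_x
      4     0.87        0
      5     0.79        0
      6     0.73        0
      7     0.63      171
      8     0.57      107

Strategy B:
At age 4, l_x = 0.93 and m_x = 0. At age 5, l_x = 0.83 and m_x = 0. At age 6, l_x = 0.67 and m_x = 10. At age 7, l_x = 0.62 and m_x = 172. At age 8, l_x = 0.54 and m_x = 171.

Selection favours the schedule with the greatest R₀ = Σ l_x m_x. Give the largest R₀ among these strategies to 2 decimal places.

Strategy A: R₀ = 0.87×0 + 0.79×0 + 0.73×0 + 0.63×171 + 0.57×107 = 168.7200
Strategy B: R₀ = 0.93×0 + 0.83×0 + 0.67×10 + 0.62×172 + 0.54×171 = 205.6800
Highest R₀: strategy B with 205.6800.

205.68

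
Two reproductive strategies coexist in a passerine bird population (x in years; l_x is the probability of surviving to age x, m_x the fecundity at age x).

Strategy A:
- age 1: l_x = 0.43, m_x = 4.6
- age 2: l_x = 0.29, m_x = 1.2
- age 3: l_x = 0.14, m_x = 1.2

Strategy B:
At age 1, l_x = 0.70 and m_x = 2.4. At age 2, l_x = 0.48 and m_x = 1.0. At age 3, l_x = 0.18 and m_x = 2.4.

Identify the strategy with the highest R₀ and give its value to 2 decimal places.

Strategy A: R₀ = 0.43×4.6 + 0.29×1.2 + 0.14×1.2 = 2.4940
Strategy B: R₀ = 0.70×2.4 + 0.48×1.0 + 0.18×2.4 = 2.5920
Highest R₀: strategy B with 2.5920.

2.59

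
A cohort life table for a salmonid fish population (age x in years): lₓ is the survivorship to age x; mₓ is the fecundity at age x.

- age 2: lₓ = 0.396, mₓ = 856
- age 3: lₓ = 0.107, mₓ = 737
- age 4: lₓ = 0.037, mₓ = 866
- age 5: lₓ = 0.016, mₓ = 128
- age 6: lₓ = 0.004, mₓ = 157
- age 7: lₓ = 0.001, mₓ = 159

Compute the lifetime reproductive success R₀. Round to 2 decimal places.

452.71

R₀ = Σ lₓ mₓ:
  age 2: 0.396 × 856 = 338.9760
  age 3: 0.107 × 737 = 78.8590
  age 4: 0.037 × 866 = 32.0420
  age 5: 0.016 × 128 = 2.0480
  age 6: 0.004 × 157 = 0.6280
  age 7: 0.001 × 159 = 0.1590
R₀ = 338.9760 + 78.8590 + 32.0420 + 2.0480 + 0.6280 + 0.1590 = 452.7120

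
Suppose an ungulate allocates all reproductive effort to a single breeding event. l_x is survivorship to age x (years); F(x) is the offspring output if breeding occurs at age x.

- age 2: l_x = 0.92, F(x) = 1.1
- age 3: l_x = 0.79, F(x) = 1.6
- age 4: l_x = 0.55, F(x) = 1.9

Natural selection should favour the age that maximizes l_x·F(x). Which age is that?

3

Expected offspring if breeding at age x = l_x × F(x):
  age 2: 0.92 × 1.1 = 1.012
  age 3: 0.79 × 1.6 = 1.264
  age 4: 0.55 × 1.9 = 1.045
Maximum at age 3 (1.264).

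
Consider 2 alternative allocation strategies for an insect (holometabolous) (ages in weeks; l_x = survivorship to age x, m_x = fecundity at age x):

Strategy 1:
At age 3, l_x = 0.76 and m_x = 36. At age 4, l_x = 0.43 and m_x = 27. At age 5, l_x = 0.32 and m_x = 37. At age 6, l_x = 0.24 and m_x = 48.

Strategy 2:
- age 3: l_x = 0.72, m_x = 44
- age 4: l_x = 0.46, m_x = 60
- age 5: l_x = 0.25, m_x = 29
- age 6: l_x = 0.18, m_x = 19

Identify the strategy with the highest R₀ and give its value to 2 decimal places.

69.95

Strategy 1: R₀ = 0.76×36 + 0.43×27 + 0.32×37 + 0.24×48 = 62.3300
Strategy 2: R₀ = 0.72×44 + 0.46×60 + 0.25×29 + 0.18×19 = 69.9500
Highest R₀: strategy 2 with 69.9500.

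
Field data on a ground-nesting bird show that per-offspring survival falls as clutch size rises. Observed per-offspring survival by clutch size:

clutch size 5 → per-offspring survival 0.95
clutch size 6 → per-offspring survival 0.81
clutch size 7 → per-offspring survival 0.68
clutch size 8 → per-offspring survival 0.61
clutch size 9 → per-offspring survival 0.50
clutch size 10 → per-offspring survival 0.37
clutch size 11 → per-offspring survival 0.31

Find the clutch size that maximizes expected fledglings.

8

Expected fledglings = c × s(c):
  c=5: 5 × 0.95 = 4.750
  c=6: 6 × 0.81 = 4.860
  c=7: 7 × 0.68 = 4.760
  c=8: 8 × 0.61 = 4.880
  c=9: 9 × 0.50 = 4.500
  c=10: 10 × 0.37 = 3.700
  c=11: 11 × 0.31 = 3.410
Maximum at c = 8 (4.880 fledglings).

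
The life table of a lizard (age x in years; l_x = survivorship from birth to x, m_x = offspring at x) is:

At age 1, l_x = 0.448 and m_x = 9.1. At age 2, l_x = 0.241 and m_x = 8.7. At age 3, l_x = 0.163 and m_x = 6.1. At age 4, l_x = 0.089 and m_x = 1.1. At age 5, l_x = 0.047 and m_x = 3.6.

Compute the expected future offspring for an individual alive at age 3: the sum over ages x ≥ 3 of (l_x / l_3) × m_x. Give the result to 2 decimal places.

7.74

l_3 = 0.163. Conditional survival from age 3 to x is l_x / l_3.
  x=3: (0.163/0.163) × 6.1 = 6.1000
  x=4: (0.089/0.163) × 1.1 = 0.6006
  x=5: (0.047/0.163) × 3.6 = 1.0380
Sum = 6.1000 + 0.6006 + 1.0380 = 7.7387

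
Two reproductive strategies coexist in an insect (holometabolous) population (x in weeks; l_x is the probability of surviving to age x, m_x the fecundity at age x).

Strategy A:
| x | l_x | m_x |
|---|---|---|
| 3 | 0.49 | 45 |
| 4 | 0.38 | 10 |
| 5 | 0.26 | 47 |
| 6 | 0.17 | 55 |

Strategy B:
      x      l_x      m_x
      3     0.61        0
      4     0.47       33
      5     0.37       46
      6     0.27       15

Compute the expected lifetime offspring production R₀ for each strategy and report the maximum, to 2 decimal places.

Strategy A: R₀ = 0.49×45 + 0.38×10 + 0.26×47 + 0.17×55 = 47.4200
Strategy B: R₀ = 0.61×0 + 0.47×33 + 0.37×46 + 0.27×15 = 36.5800
Highest R₀: strategy A with 47.4200.

47.42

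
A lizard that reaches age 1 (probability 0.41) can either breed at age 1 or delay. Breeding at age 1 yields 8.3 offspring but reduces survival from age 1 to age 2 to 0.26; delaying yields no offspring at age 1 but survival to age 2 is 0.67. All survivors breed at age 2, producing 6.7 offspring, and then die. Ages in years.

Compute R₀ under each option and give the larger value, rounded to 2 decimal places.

4.12

breed at age 1: R₀ = 0.41 × (8.3 + 0.26 × 6.7) = 0.41 × 10.0420 = 4.1172
delay to age 2: R₀ = 0.41 × (0.67 × 6.7) = 0.41 × 4.4890 = 1.8405
Higher: breed at age 1 (4.1172).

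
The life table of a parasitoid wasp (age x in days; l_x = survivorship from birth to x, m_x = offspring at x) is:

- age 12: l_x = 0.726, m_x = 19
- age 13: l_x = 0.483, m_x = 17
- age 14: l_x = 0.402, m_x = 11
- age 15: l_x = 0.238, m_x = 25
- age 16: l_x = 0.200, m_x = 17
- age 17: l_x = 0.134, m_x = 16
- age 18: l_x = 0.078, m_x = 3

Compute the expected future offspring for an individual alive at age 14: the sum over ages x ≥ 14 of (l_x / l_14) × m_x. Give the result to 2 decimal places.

l_14 = 0.402. Conditional survival from age 14 to x is l_x / l_14.
  x=14: (0.402/0.402) × 11 = 11.0000
  x=15: (0.238/0.402) × 25 = 14.8010
  x=16: (0.200/0.402) × 17 = 8.4577
  x=17: (0.134/0.402) × 16 = 5.3333
  x=18: (0.078/0.402) × 3 = 0.5821
Sum = 11.0000 + 14.8010 + 8.4577 + 5.3333 + 0.5821 = 40.1741

40.17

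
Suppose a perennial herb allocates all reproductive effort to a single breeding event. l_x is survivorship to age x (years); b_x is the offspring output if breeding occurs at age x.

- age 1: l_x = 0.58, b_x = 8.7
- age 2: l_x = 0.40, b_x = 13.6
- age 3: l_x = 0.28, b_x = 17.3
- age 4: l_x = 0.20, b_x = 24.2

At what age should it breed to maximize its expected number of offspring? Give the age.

Expected offspring if breeding at age x = l_x × b_x:
  age 1: 0.58 × 8.7 = 5.046
  age 2: 0.40 × 13.6 = 5.440
  age 3: 0.28 × 17.3 = 4.844
  age 4: 0.20 × 24.2 = 4.840
Maximum at age 2 (5.440).

2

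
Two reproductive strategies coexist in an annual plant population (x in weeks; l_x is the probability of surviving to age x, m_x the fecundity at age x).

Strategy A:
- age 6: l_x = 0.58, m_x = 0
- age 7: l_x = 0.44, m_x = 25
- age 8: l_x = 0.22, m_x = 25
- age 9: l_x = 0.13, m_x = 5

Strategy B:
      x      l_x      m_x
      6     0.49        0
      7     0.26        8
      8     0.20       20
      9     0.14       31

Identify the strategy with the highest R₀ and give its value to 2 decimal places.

17.15

Strategy A: R₀ = 0.58×0 + 0.44×25 + 0.22×25 + 0.13×5 = 17.1500
Strategy B: R₀ = 0.49×0 + 0.26×8 + 0.20×20 + 0.14×31 = 10.4200
Highest R₀: strategy A with 17.1500.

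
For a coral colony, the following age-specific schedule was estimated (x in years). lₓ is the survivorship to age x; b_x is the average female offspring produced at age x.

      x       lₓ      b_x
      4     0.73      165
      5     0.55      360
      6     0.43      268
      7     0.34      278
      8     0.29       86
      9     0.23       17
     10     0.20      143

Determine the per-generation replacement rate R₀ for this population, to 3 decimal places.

R₀ = Σ lₓ b_x:
  age 4: 0.73 × 165 = 120.4500
  age 5: 0.55 × 360 = 198.0000
  age 6: 0.43 × 268 = 115.2400
  age 7: 0.34 × 278 = 94.5200
  age 8: 0.29 × 86 = 24.9400
  age 9: 0.23 × 17 = 3.9100
  age 10: 0.20 × 143 = 28.6000
R₀ = 120.4500 + 198.0000 + 115.2400 + 94.5200 + 24.9400 + 3.9100 + 28.6000 = 585.6600

585.660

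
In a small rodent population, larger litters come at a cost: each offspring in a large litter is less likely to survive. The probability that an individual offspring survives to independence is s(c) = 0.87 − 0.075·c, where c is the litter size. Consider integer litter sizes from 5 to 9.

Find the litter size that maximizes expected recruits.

Expected recruits = c × s(c):
  c=5: 5 × 0.495 = 2.475
  c=6: 6 × 0.420 = 2.520
  c=7: 7 × 0.345 = 2.415
  c=8: 8 × 0.270 = 2.160
  c=9: 9 × 0.195 = 1.755
Maximum at c = 6 (2.520 recruits).

6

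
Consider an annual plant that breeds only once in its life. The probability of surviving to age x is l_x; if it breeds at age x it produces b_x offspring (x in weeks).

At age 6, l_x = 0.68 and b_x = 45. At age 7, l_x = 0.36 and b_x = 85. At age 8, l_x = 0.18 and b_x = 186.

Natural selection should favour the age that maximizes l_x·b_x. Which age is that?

Expected offspring if breeding at age x = l_x × b_x:
  age 6: 0.68 × 45 = 30.600
  age 7: 0.36 × 85 = 30.600
  age 8: 0.18 × 186 = 33.480
Maximum at age 8 (33.480).

8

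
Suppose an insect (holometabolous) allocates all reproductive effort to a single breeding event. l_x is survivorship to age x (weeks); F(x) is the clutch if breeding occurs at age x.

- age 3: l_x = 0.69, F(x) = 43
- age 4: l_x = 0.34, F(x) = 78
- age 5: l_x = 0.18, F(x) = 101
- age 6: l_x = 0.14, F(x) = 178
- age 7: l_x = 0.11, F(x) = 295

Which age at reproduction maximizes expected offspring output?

7

Expected offspring if breeding at age x = l_x × F(x):
  age 3: 0.69 × 43 = 29.670
  age 4: 0.34 × 78 = 26.520
  age 5: 0.18 × 101 = 18.180
  age 6: 0.14 × 178 = 24.920
  age 7: 0.11 × 295 = 32.450
Maximum at age 7 (32.450).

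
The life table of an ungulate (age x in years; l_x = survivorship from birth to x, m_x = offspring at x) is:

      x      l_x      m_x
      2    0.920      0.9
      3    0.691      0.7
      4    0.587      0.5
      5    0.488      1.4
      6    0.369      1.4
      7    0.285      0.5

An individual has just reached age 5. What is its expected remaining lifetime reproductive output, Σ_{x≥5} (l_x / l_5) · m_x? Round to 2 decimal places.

2.75

l_5 = 0.488. Conditional survival from age 5 to x is l_x / l_5.
  x=5: (0.488/0.488) × 1.4 = 1.4000
  x=6: (0.369/0.488) × 1.4 = 1.0586
  x=7: (0.285/0.488) × 0.5 = 0.2920
Sum = 1.4000 + 1.0586 + 0.2920 = 2.7506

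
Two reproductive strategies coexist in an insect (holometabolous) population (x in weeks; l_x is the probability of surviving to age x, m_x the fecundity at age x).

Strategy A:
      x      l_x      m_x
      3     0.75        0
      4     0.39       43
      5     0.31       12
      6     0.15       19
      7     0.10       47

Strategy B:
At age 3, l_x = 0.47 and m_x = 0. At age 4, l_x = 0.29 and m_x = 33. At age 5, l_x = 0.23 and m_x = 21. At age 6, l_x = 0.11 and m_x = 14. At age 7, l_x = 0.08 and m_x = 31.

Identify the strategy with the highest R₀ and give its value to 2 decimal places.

Strategy A: R₀ = 0.75×0 + 0.39×43 + 0.31×12 + 0.15×19 + 0.10×47 = 28.0400
Strategy B: R₀ = 0.47×0 + 0.29×33 + 0.23×21 + 0.11×14 + 0.08×31 = 18.4200
Highest R₀: strategy A with 28.0400.

28.04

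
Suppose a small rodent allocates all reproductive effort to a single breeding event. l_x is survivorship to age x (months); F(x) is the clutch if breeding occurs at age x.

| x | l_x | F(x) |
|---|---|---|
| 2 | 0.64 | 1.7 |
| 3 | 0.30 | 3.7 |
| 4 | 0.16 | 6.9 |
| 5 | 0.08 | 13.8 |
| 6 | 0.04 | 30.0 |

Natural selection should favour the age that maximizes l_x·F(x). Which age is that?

Expected offspring if breeding at age x = l_x × F(x):
  age 2: 0.64 × 1.7 = 1.088
  age 3: 0.30 × 3.7 = 1.110
  age 4: 0.16 × 6.9 = 1.104
  age 5: 0.08 × 13.8 = 1.104
  age 6: 0.04 × 30.0 = 1.200
Maximum at age 6 (1.200).

6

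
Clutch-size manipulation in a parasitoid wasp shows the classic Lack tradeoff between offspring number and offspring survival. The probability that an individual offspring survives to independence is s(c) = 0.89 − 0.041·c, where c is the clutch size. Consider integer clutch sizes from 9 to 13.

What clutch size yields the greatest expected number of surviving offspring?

11

Expected surviving offspring = c × s(c):
  c=9: 9 × 0.521 = 4.689
  c=10: 10 × 0.480 = 4.800
  c=11: 11 × 0.439 = 4.829
  c=12: 12 × 0.398 = 4.776
  c=13: 13 × 0.357 = 4.641
Maximum at c = 11 (4.829 surviving offspring).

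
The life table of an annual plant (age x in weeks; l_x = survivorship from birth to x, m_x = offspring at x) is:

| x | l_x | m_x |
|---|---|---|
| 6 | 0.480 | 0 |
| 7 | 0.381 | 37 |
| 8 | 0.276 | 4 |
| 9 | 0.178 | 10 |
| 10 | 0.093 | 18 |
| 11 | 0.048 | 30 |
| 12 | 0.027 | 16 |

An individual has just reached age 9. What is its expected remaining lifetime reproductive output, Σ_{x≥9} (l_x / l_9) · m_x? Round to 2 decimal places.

l_9 = 0.178. Conditional survival from age 9 to x is l_x / l_9.
  x=9: (0.178/0.178) × 10 = 10.0000
  x=10: (0.093/0.178) × 18 = 9.4045
  x=11: (0.048/0.178) × 30 = 8.0899
  x=12: (0.027/0.178) × 16 = 2.4270
Sum = 10.0000 + 9.4045 + 8.0899 + 2.4270 = 29.9213

29.92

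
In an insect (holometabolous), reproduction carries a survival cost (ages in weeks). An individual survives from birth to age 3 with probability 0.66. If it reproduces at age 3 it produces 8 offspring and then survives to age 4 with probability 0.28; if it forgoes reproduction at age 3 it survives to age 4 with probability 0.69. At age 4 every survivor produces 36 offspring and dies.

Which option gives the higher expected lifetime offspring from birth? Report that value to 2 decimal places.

breed at age 3: R₀ = 0.66 × (8 + 0.28 × 36) = 0.66 × 18.0800 = 11.9328
delay to age 4: R₀ = 0.66 × (0.69 × 36) = 0.66 × 24.8400 = 16.3944
Higher: delay to age 4 (16.3944).

16.39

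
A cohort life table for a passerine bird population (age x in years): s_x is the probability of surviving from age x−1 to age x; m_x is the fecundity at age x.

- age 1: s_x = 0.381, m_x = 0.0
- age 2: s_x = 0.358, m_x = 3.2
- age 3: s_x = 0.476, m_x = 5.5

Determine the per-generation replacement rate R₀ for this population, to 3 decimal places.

0.794

Survivorship from birth: l_x = s_1·s_2·…·s_x.
  l_1 = 0.38100
  l_2 = 0.13640
  l_3 = 0.06493
R₀ = Σ l_x m_x:
  age 1: 0.38100 × 0.0 = 0.0000
  age 2: 0.13640 × 3.2 = 0.4365
  age 3: 0.06493 × 5.5 = 0.3571
R₀ = 0.0000 + 0.4365 + 0.3571 = 0.7936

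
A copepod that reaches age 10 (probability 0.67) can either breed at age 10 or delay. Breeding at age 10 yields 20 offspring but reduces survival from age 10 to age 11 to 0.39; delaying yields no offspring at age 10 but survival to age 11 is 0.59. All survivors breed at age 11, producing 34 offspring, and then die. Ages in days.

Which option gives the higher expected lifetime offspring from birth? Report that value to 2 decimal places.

breed at age 10: R₀ = 0.67 × (20 + 0.39 × 34) = 0.67 × 33.2600 = 22.2842
delay to age 11: R₀ = 0.67 × (0.59 × 34) = 0.67 × 20.0600 = 13.4402
Higher: breed at age 10 (22.2842).

22.28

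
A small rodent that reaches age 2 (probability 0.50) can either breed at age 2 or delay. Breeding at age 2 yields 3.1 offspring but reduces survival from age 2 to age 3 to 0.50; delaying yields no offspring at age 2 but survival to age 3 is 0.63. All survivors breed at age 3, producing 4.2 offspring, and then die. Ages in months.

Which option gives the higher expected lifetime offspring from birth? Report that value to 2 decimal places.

2.60

breed at age 2: R₀ = 0.50 × (3.1 + 0.50 × 4.2) = 0.50 × 5.2000 = 2.6000
delay to age 3: R₀ = 0.50 × (0.63 × 4.2) = 0.50 × 2.6460 = 1.3230
Higher: breed at age 2 (2.6000).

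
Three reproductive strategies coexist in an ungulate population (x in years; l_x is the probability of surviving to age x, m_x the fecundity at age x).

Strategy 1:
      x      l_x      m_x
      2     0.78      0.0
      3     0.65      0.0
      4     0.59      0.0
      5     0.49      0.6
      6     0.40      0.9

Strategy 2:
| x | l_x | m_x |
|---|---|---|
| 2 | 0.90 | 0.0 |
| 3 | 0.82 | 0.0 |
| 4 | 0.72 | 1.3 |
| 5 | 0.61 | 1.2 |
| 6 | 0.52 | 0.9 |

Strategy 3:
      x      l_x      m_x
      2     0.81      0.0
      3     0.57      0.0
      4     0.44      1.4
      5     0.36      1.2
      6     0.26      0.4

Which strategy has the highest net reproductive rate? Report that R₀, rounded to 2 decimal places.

Strategy 1: R₀ = 0.78×0.0 + 0.65×0.0 + 0.59×0.0 + 0.49×0.6 + 0.40×0.9 = 0.6540
Strategy 2: R₀ = 0.90×0.0 + 0.82×0.0 + 0.72×1.3 + 0.61×1.2 + 0.52×0.9 = 2.1360
Strategy 3: R₀ = 0.81×0.0 + 0.57×0.0 + 0.44×1.4 + 0.36×1.2 + 0.26×0.4 = 1.1520
Highest R₀: strategy 2 with 2.1360.

2.14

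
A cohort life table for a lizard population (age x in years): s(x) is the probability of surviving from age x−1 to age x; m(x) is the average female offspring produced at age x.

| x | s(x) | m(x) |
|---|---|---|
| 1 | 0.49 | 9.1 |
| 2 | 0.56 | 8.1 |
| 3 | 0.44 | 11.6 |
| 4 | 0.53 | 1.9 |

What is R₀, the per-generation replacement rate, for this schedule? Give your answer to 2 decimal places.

8.20

Survivorship from birth: l_x = s_1·s_2·…·s_x.
  l_1 = 0.49000
  l_2 = 0.27440
  l_3 = 0.12074
  l_4 = 0.06399
R₀ = Σ l_x m(x):
  age 1: 0.49000 × 9.1 = 4.4590
  age 2: 0.27440 × 8.1 = 2.2226
  age 3: 0.12074 × 11.6 = 1.4006
  age 4: 0.06399 × 1.9 = 0.1216
R₀ = 4.4590 + 2.2226 + 1.4006 + 0.1216 = 8.2038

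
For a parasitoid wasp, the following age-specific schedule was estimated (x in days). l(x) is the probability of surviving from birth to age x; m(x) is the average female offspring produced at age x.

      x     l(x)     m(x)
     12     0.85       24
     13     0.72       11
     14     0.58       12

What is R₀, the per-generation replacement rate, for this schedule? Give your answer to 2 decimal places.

R₀ = Σ l(x) m(x):
  age 12: 0.85 × 24 = 20.4000
  age 13: 0.72 × 11 = 7.9200
  age 14: 0.58 × 12 = 6.9600
R₀ = 20.4000 + 7.9200 + 6.9600 = 35.2800

35.28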